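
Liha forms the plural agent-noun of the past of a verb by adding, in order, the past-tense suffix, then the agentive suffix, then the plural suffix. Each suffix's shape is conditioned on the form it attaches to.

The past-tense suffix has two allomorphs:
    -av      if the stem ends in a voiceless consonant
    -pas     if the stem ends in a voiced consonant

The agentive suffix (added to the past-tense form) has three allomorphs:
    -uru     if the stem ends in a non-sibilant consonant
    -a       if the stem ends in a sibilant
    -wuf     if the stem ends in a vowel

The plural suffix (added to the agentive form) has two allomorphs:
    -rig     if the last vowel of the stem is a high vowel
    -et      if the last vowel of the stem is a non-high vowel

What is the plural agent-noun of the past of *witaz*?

witazpasaet

*witaz* — final consonant /z/ (voiced) → -pas → *witazpas*.
Since the final sound of the past-tense form *witazpas* is /s/ (a sibilant), it takes -a, giving *witazpasa*.
The agentive form *witazpasa*: last vowel = /a/, a non-high vowel → -et → *witazpasaet*.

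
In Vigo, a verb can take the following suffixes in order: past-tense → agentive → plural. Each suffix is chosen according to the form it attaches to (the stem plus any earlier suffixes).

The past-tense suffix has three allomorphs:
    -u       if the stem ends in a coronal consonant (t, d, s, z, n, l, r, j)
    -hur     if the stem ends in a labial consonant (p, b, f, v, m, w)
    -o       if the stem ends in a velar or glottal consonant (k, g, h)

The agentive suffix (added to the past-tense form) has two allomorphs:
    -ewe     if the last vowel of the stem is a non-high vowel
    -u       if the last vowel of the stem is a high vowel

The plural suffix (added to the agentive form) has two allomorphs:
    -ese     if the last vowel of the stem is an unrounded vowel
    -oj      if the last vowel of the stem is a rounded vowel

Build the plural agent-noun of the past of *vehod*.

The final consonant of *vehod* is /d/, which is coronal, so the past-tense suffix is -u, giving *vehodu*.
Since the last vowel of the past-tense form *vehodu* is /u/ (a high vowel), it takes -u, giving *vehoduu*.
The agentive form *vehoduu* — last vowel /u/ (a rounded vowel) → -oj → *vehoduuoj*.

vehoduuoj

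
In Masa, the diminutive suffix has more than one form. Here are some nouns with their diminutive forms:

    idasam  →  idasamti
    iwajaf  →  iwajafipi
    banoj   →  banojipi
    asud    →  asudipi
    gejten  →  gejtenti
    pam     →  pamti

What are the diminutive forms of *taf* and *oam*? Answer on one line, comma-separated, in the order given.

tafipi, oamti

The suffix is conditioned by the final consonant: -ti when the stem ends in a nasal (*idasam*, *gejten*, *pam*); -ipi when the stem ends in a non-nasal consonant (*iwajaf*, *banoj*, *asud*).
The final consonant of *taf* is /f/, which is non-nasal, so the suffix is -ipi, giving *tafipi*.
*oam* — final consonant /m/ (a nasal) → -ti → *oamti*.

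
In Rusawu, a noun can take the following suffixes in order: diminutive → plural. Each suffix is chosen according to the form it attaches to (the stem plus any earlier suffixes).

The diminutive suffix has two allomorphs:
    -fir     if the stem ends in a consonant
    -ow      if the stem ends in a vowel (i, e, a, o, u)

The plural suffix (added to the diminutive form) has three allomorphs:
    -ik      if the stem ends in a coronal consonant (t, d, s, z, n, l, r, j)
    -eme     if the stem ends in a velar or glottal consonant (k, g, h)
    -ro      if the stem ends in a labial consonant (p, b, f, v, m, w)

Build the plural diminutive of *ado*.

*ado*: final sound = /o/, a vowel → -ow → *adoow*.
The final consonant of the diminutive form *adoow* is /w/, which is labial, so the plural suffix is -ro, giving *adoowro*.

adoowro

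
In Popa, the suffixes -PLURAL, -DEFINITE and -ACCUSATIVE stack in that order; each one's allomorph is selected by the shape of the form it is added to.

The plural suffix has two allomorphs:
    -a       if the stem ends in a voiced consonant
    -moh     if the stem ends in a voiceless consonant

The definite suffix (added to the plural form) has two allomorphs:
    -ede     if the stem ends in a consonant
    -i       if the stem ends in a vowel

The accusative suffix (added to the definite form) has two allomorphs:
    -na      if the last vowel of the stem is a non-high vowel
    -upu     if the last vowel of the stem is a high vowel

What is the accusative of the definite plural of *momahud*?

The final consonant of *momahud* is /d/, which is voiced, so the plural suffix is -a, giving *momahuda*.
The plural form *momahuda* — final sound /a/ (a vowel) → -i → *momahudai*.
The last vowel of the definite form *momahudai* is /i/, which is a high vowel, so the accusative suffix is -upu, giving *momahudaiupu*.

momahudaiupu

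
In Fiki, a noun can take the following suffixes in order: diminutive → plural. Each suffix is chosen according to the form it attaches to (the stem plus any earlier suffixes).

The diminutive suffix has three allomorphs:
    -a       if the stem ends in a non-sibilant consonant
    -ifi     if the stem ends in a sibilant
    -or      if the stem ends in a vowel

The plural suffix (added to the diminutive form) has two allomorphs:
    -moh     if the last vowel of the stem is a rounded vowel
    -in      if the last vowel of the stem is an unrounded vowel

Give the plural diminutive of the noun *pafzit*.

pafzitain

The final sound of *pafzit* is /t/, which is a non-sibilant consonant, so the diminutive suffix is -a, giving *pafzita*.
Since the last vowel of the diminutive form *pafzita* is /a/ (an unrounded vowel), it takes -in, giving *pafzitain*.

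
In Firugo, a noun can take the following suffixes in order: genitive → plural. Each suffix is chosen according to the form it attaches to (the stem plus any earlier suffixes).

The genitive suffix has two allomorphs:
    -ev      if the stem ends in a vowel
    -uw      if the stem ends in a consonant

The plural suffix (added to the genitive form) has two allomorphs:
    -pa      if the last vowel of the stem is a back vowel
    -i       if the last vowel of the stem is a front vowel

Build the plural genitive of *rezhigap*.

rezhigapuwpa

The final sound of *rezhigap* is /p/, which is a consonant, so the genitive suffix is -uw, giving *rezhigapuw*.
Since the last vowel of the genitive form *rezhigapuw* is /u/ (a back vowel), it takes -pa, giving *rezhigapuwpa*.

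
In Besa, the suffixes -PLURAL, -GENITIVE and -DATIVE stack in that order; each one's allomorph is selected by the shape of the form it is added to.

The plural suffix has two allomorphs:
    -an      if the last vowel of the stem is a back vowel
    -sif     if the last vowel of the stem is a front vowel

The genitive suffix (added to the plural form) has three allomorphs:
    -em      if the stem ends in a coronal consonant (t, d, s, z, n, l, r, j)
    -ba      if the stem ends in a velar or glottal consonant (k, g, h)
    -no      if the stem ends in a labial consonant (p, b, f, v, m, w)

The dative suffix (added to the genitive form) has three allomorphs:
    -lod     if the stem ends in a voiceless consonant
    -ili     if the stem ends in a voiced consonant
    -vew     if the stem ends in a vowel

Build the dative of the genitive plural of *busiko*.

*busiko*: last vowel = /o/, a back vowel → -an → *busikoan*.
Since the final consonant of the plural form *busikoan* is /n/ (coronal), it takes -em, giving *busikoanem*.
The genitive form *busikoanem* — final sound /m/ (a voiced consonant) → -ili → *busikoanemili*.

busikoanemili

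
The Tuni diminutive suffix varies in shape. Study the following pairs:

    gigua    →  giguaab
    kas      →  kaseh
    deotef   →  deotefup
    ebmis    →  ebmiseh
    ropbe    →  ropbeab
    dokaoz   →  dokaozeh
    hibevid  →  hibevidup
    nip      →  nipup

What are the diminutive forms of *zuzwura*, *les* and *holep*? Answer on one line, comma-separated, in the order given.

The alternation tracks the final sound of the stem — -eh when the stem ends in a sibilant (*kas*, *ebmis*, *dokaoz*); -up when the stem ends in a non-sibilant consonant (*deotef*, *hibevid*, *nip*); -ab when the stem ends in a vowel (*gigua*, *ropbe*).
*zuzwura*: final sound = /a/, a vowel → -ab → *zuzwuraab*.
Since the final sound of *les* is /s/ (a sibilant), it takes -eh, giving *leseh*.
The final sound of *holep* is /p/, which is a non-sibilant consonant, so the suffix is -up, giving *holepup*.

zuzwuraab, leseh, holepup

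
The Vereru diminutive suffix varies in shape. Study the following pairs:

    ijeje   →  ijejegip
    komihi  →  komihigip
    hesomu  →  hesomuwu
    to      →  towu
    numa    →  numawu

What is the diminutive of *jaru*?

The alternation tracks the last vowel of the stem — -gip when the last vowel of the stem is a front vowel (*ijeje*, *komihi*); -wu when the last vowel of the stem is a back vowel (*hesomu*, *to*, *numa*).
Since the last vowel of *jaru* is /u/ (a back vowel), it takes -wu, giving *jaruwu*.

jaruwu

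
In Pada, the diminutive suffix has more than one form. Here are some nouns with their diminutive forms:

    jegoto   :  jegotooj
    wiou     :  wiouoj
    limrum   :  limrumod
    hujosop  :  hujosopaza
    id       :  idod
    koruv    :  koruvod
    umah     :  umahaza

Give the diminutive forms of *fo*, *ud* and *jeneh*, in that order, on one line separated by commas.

The alternation tracks the final sound of the stem — -aza when the stem ends in a voiceless consonant (*hujosop*, *umah*); -od when the stem ends in a voiced consonant (*limrum*, *id*, *koruv*); -oj when the stem ends in a vowel (*jegoto*, *wiou*).
The final sound of *fo* is /o/, which is a vowel, so the suffix is -oj, giving *fooj*.
*ud*: final sound = /d/, a voiced consonant → -od → *udod*.
The final sound of *jeneh* is /h/, which is a voiceless consonant, so the suffix is -aza, giving *jenehaza*.

fooj, udod, jenehaza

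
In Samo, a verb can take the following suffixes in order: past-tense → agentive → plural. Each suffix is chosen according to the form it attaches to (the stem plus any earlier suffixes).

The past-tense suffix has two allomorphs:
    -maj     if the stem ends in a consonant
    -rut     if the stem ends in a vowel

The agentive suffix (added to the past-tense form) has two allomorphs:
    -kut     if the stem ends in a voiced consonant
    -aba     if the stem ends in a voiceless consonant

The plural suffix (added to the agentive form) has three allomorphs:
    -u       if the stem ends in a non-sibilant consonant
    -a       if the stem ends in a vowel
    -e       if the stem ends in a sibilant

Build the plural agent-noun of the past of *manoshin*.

manoshinmajkutu

*manoshin* — final sound /n/ (a consonant) → -maj → *manoshinmaj*.
The past-tense form *manoshinmaj* — final consonant /j/ (voiced) → -kut → *manoshinmajkut*.
The agentive form *manoshinmajkut*: final sound = /t/, a non-sibilant consonant → -u → *manoshinmajkutu*.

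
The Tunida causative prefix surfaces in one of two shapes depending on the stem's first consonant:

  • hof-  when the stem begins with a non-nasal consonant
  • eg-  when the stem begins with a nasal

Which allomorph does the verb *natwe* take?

eg-

Since the first consonant of *natwe* is /n/ (a nasal), it takes eg-.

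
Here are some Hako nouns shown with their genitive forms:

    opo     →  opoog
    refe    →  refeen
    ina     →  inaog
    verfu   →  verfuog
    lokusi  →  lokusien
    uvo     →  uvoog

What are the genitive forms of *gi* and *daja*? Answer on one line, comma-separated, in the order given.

The suffix is conditioned by the last vowel: -en when the last vowel of the stem is a front vowel (*refe*, *lokusi*); -og when the last vowel of the stem is a back vowel (*opo*, *ina*, *verfu*, *uvo*).
*gi* — last vowel /i/ (a front vowel) → -en → *gien*.
*daja*: last vowel = /a/, a back vowel → -og → *dajaog*.

gien, dajaog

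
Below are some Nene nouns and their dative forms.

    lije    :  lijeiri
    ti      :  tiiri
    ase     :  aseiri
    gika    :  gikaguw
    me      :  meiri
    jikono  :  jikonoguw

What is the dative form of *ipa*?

ipaguw

Looking at the last vowel of each stem: -iri when the last vowel of the stem is a front vowel (*lije*, *ti*, *ase*, *me*); -guw when the last vowel of the stem is a back vowel (*gika*, *jikono*).
Since the last vowel of *ipa* is /a/ (a back vowel), it takes -guw, giving *ipaguw*.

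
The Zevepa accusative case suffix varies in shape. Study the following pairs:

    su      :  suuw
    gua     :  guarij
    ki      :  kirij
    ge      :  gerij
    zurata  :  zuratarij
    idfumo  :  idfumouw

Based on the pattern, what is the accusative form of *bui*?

The suffix is conditioned by the last vowel: -uw when the last vowel of the stem is a rounded vowel (*su*, *idfumo*); -rij when the last vowel of the stem is an unrounded vowel (*gua*, *ki*, *ge*, *zurata*).
The last vowel of *bui* is /i/, which is an unrounded vowel, so the suffix is -rij, giving *buirij*.

buirij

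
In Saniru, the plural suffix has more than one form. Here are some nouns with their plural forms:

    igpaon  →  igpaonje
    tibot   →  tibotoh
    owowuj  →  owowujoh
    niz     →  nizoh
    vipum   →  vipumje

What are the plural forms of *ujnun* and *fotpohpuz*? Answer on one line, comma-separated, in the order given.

Looking at the final consonant of each stem: -je when the stem ends in a nasal (*igpaon*, *vipum*); -oh when the stem ends in a non-nasal consonant (*tibot*, *owowuj*, *niz*).
*ujnun* — final consonant /n/ (a nasal) → -je → *ujnunje*.
Since the final consonant of *fotpohpuz* is /z/ (non-nasal), it takes -oh, giving *fotpohpuzoh*.

ujnunje, fotpohpuzoh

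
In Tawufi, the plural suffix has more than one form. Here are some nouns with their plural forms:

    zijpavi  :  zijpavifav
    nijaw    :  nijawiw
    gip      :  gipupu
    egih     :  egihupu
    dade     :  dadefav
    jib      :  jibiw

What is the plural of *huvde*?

The alternation tracks the final sound of the stem — -upu when the stem ends in a voiceless consonant (*gip*, *egih*); -iw when the stem ends in a voiced consonant (*nijaw*, *jib*); -fav when the stem ends in a vowel (*zijpavi*, *dade*).
*huvde* — final sound /e/ (a vowel) → -fav → *huvdefav*.

huvdefav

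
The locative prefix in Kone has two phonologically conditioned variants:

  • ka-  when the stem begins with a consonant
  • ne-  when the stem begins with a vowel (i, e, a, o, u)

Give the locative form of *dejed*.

*dejed* — first sound /d/ (a consonant) → ka- → *kadejed*.

kadejed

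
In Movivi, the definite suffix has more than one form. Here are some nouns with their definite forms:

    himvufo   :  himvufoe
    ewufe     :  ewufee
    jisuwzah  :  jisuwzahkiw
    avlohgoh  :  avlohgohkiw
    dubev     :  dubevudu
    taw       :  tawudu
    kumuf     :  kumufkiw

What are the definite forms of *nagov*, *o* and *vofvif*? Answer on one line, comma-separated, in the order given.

Looking at the final sound of each stem: -kiw when the stem ends in a voiceless consonant (*jisuwzah*, *avlohgoh*, *kumuf*); -udu when the stem ends in a voiced consonant (*dubev*, *taw*); -e when the stem ends in a vowel (*himvufo*, *ewufe*).
Since the final sound of *nagov* is /v/ (a voiced consonant), it takes -udu, giving *nagovudu*.
The final sound of *o* is /o/, which is a vowel, so the suffix is -e, giving *oe*.
Since the final sound of *vofvif* is /f/ (a voiceless consonant), it takes -kiw, giving *vofvifkiw*.

nagovudu, oe, vofvifkiw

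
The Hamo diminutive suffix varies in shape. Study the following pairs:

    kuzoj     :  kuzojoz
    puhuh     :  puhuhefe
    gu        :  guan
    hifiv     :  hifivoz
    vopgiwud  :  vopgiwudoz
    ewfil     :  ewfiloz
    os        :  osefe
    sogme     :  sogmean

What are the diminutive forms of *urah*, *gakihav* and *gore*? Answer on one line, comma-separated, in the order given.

urahefe, gakihavoz, gorean

The alternation tracks the final sound of the stem — -efe when the stem ends in a voiceless consonant (*puhuh*, *os*); -oz when the stem ends in a voiced consonant (*kuzoj*, *hifiv*, *vopgiwud*, *ewfil*); -an when the stem ends in a vowel (*gu*, *sogme*).
*urah* — final sound /h/ (a voiceless consonant) → -efe → *urahefe*.
The final sound of *gakihav* is /v/, which is a voiced consonant, so the suffix is -oz, giving *gakihavoz*.
The final sound of *gore* is /e/, which is a vowel, so the suffix is -an, giving *gorean*.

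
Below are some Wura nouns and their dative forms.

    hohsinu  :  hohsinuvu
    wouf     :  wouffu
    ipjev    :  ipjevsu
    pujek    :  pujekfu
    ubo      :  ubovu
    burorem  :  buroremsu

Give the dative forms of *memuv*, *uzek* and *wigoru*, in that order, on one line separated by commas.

memuvsu, uzekfu, wigoruvu

Looking at the final sound of each stem: -fu when the stem ends in a voiceless consonant (*wouf*, *pujek*); -su when the stem ends in a voiced consonant (*ipjev*, *burorem*); -vu when the stem ends in a vowel (*hohsinu*, *ubo*).
Since the final sound of *memuv* is /v/ (a voiced consonant), it takes -su, giving *memuvsu*.
Since the final sound of *uzek* is /k/ (a voiceless consonant), it takes -fu, giving *uzekfu*.
Since the final sound of *wigoru* is /u/ (a vowel), it takes -vu, giving *wigoruvu*.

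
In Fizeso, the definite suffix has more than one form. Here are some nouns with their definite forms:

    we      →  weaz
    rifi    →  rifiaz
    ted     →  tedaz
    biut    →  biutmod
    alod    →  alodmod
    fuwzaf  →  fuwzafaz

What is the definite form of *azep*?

The alternation tracks the last vowel of the stem — -mod when the last vowel of the stem is a rounded vowel (*biut*, *alod*); -az when the last vowel of the stem is an unrounded vowel (*we*, *rifi*, *ted*, *fuwzaf*).
Since the last vowel of *azep* is /e/ (an unrounded vowel), it takes -az, giving *azepaz*.

azepaz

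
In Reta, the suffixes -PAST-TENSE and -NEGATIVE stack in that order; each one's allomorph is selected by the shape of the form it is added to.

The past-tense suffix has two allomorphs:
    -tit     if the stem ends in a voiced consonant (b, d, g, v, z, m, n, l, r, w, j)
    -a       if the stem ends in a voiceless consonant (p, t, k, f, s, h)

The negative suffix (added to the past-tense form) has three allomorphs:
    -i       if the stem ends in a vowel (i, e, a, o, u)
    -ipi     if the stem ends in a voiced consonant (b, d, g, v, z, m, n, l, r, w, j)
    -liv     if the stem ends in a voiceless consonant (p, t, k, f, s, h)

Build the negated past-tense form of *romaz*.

*romaz*: final consonant = /z/, voiced → -tit → *romaztit*.
The past-tense form *romaztit*: final sound = /t/, a voiceless consonant → -liv → *romaztitliv*.

romaztitliv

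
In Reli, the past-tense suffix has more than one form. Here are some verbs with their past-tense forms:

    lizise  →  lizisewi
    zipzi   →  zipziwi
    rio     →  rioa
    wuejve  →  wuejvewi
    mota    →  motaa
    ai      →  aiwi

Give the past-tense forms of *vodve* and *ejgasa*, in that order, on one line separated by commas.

The alternation tracks the last vowel of the stem — -wi when the last vowel of the stem is a front vowel (*lizise*, *zipzi*, *wuejve*, *ai*); -a when the last vowel of the stem is a back vowel (*rio*, *mota*).
Since the last vowel of *vodve* is /e/ (a front vowel), it takes -wi, giving *vodvewi*.
*ejgasa* — last vowel /a/ (a back vowel) → -a → *ejgasaa*.

vodvewi, ejgasaa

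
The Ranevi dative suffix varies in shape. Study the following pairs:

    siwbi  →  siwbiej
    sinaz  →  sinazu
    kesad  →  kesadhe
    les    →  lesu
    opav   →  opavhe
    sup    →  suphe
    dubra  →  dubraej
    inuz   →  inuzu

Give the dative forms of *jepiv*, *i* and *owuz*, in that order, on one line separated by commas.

The alternation tracks the final sound of the stem — -u when the stem ends in a sibilant (*sinaz*, *les*, *inuz*); -he when the stem ends in a non-sibilant consonant (*kesad*, *opav*, *sup*); -ej when the stem ends in a vowel (*siwbi*, *dubra*).
*jepiv*: final sound = /v/, a non-sibilant consonant → -he → *jepivhe*.
The final sound of *i* is /i/, which is a vowel, so the suffix is -ej, giving *iej*.
*owuz*: final sound = /z/, a sibilant → -u → *owuzu*.

jepivhe, iej, owuzu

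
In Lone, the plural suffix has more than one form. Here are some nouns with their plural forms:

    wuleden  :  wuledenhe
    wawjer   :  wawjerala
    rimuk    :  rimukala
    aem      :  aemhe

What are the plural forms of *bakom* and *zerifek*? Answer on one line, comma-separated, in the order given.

Looking at the final consonant of each stem: -he when the stem ends in a nasal (*wuleden*, *aem*); -ala when the stem ends in a non-nasal consonant (*wawjer*, *rimuk*).
The final consonant of *bakom* is /m/, which is a nasal, so the suffix is -he, giving *bakomhe*.
Since the final consonant of *zerifek* is /k/ (non-nasal), it takes -ala, giving *zerifekala*.

bakomhe, zerifekala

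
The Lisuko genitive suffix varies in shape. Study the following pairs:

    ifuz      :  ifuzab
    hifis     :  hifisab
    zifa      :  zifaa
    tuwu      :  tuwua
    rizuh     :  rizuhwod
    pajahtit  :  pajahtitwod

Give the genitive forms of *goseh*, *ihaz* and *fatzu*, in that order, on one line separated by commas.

gosehwod, ihazab, fatzua

Looking at the final sound of each stem: -ab when the stem ends in a sibilant (*ifuz*, *hifis*); -wod when the stem ends in a non-sibilant consonant (*rizuh*, *pajahtit*); -a when the stem ends in a vowel (*zifa*, *tuwu*).
*goseh* — final sound /h/ (a non-sibilant consonant) → -wod → *gosehwod*.
*ihaz* — final sound /z/ (a sibilant) → -ab → *ihazab*.
*fatzu* — final sound /u/ (a vowel) → -a → *fatzua*.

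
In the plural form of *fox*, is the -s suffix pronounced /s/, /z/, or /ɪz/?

The stem *fox* ends in a sibilant (/s, z, ʃ, ʒ, tʃ, dʒ/).
The plural suffix surfaces as /ɪz/ after sibilants, /s/ after other voiceless consonants, and /z/ after other voiced sounds.
So the plural -s on *fox* is pronounced /ɪz/.

/ɪz/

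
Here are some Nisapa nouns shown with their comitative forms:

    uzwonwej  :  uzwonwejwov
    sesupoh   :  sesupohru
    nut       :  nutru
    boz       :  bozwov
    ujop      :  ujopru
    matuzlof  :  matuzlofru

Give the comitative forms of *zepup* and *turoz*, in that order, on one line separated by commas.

The alternation tracks the final consonant of the stem — -ru when the stem ends in a voiceless consonant (*sesupoh*, *nut*, *ujop*, *matuzlof*); -wov when the stem ends in a voiced consonant (*uzwonwej*, *boz*).
Since the final consonant of *zepup* is /p/ (voiceless), it takes -ru, giving *zepupru*.
*turoz* — final consonant /z/ (voiced) → -wov → *turozwov*.

zepupru, turozwov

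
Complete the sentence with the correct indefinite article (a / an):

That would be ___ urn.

The indefinite article is chosen by the initial *sound* of the following word, not its spelling.
*urn* begins with the sound /ɜr/ (u pronounced /ɜr/) — a vowel sound.
So the article is *an*: That would be an urn.

an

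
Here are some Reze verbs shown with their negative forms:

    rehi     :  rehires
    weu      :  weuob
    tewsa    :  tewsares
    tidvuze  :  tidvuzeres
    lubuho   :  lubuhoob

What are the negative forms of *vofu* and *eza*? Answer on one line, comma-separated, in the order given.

vofuob, ezares

The pattern is rounding harmony: -ob when the last vowel of the stem is a rounded vowel (*weu*, *lubuho*); -res when the last vowel of the stem is an unrounded vowel (*rehi*, *tewsa*, *tidvuze*).
The last vowel of *vofu* is /u/, which is a rounded vowel, so the suffix is -ob, giving *vofuob*.
*eza*: last vowel = /a/, an unrounded vowel → -res → *ezares*.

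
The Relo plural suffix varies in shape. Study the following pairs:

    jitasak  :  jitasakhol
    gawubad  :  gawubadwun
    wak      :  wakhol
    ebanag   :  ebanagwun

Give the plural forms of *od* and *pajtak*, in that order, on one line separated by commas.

The pattern is voicing of the final consonant: -hol when the stem ends in a voiceless consonant (*jitasak*, *wak*); -wun when the stem ends in a voiced consonant (*gawubad*, *ebanag*).
Since the final consonant of *od* is /d/ (voiced), it takes -wun, giving *odwun*.
*pajtak* — final consonant /k/ (voiceless) → -hol → *pajtakhol*.

odwun, pajtakhol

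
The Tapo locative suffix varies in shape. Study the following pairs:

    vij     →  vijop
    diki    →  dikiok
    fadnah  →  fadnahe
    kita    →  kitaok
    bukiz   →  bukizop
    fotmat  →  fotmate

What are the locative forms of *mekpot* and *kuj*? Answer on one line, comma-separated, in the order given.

mekpote, kujop

Looking at the final sound of each stem: -e when the stem ends in a voiceless consonant (*fadnah*, *fotmat*); -op when the stem ends in a voiced consonant (*vij*, *bukiz*); -ok when the stem ends in a vowel (*diki*, *kita*).
*mekpot* — final sound /t/ (a voiceless consonant) → -e → *mekpote*.
Since the final sound of *kuj* is /j/ (a voiced consonant), it takes -op, giving *kujop*.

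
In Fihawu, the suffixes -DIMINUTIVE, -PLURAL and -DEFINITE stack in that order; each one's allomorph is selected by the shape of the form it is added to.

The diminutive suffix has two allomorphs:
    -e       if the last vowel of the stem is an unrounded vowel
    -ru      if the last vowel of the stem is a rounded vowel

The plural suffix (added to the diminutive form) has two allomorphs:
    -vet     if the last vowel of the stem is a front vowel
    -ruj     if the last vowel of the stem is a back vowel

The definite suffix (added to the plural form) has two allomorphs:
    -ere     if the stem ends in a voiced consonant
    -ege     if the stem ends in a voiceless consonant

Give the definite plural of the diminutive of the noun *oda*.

odaevetege

The last vowel of *oda* is /a/, which is an unrounded vowel, so the diminutive suffix is -e, giving *odae*.
Since the last vowel of the diminutive form *odae* is /e/ (a front vowel), it takes -vet, giving *odaevet*.
The plural form *odaevet* — final consonant /t/ (voiceless) → -ege → *odaevetege*.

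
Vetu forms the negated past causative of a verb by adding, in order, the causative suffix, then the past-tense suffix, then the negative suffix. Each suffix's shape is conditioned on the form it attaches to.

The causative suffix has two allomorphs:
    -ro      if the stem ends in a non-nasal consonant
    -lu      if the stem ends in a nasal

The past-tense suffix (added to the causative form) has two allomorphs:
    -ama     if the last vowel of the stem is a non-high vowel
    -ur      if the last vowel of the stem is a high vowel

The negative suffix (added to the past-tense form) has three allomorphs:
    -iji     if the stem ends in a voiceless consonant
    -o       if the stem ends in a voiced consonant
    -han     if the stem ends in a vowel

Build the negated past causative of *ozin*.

ozinluuro

The final consonant of *ozin* is /n/, which is a nasal, so the causative suffix is -lu, giving *ozinlu*.
The causative form *ozinlu* — last vowel /u/ (a high vowel) → -ur → *ozinluur*.
The past-tense form *ozinluur* — final sound /r/ (a voiced consonant) → -o → *ozinluuro*.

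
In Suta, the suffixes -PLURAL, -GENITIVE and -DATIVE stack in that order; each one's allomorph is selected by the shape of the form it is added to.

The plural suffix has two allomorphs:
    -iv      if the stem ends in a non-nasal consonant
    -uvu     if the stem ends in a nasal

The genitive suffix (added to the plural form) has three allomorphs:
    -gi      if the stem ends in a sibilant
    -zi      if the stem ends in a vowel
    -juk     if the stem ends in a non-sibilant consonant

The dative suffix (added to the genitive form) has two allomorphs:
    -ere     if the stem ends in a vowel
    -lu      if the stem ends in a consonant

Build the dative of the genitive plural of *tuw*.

*tuw* — final consonant /w/ (non-nasal) → -iv → *tuwiv*.
The plural form *tuwiv* — final sound /v/ (a non-sibilant consonant) → -juk → *tuwivjuk*.
The genitive form *tuwivjuk*: final sound = /k/, a consonant → -lu → *tuwivjuklu*.

tuwivjuklu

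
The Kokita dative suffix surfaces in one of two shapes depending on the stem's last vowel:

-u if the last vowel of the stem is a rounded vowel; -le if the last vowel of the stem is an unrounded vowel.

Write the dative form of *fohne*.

*fohne*: last vowel = /e/, an unrounded vowel → -le → *fohnele*.

fohnele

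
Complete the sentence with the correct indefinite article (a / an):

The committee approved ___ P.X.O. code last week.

a

The indefinite article is chosen by the initial *sound* of the following word, not its spelling.
The initialism *P.X.O.* is read letter by letter; the first letter, P, is pronounced /piː/, which begins with a consonant sound.
So the article is *a*: The committee approved a P.X.O. code last week.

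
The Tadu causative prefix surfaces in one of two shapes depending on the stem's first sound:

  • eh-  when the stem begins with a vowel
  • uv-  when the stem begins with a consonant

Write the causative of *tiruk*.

Since the first sound of *tiruk* is /t/ (a consonant), it takes uv-, giving *uvtiruk*.

uvtiruk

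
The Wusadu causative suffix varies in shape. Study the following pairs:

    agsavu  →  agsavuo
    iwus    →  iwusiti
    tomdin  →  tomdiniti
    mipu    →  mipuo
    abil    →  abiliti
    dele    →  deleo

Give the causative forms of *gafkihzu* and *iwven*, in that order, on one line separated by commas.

gafkihzuo, iwveniti

The pattern is consonant vs. vowel: -iti when the stem ends in a consonant (*iwus*, *tomdin*, *abil*); -o when the stem ends in a vowel (*agsavu*, *mipu*, *dele*).
Since the final sound of *gafkihzu* is /u/ (a vowel), it takes -o, giving *gafkihzuo*.
*iwven*: final sound = /n/, a consonant → -iti → *iwveniti*.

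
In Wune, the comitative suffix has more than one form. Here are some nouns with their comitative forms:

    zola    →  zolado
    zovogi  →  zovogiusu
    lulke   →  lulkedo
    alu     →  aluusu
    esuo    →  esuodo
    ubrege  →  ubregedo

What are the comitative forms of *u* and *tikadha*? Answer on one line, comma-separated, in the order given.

The alternation tracks the last vowel of the stem — -usu when the last vowel of the stem is a high vowel (*zovogi*, *alu*); -do when the last vowel of the stem is a non-high vowel (*zola*, *lulke*, *esuo*, *ubrege*).
Since the last vowel of *u* is /u/ (a high vowel), it takes -usu, giving *uusu*.
Since the last vowel of *tikadha* is /a/ (a non-high vowel), it takes -do, giving *tikadhado*.

uusu, tikadhado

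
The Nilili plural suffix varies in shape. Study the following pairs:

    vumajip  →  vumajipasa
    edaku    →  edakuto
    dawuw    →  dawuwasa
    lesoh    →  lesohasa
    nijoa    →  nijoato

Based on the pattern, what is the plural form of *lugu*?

luguto

The alternation tracks the final sound of the stem — -asa when the stem ends in a consonant (*vumajip*, *dawuw*, *lesoh*); -to when the stem ends in a vowel (*edaku*, *nijoa*).
*lugu* — final sound /u/ (a vowel) → -to → *luguto*.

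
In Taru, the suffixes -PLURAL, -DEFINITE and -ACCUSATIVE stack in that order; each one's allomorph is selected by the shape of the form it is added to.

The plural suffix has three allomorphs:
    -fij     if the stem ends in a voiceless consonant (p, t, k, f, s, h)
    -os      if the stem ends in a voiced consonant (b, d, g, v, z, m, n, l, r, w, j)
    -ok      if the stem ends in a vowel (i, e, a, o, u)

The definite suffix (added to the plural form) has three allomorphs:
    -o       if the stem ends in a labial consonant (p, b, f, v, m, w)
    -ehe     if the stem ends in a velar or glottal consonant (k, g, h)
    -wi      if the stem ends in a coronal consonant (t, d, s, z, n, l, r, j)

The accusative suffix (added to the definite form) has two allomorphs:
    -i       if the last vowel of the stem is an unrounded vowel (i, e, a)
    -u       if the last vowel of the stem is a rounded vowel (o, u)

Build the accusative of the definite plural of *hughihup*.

Since the final sound of *hughihup* is /p/ (a voiceless consonant), it takes -fij, giving *hughihupfij*.
The plural form *hughihupfij*: final consonant = /j/, coronal → -wi → *hughihupfijwi*.
The last vowel of the definite form *hughihupfijwi* is /i/, which is an unrounded vowel, so the accusative suffix is -i, giving *hughihupfijwii*.

hughihupfijwii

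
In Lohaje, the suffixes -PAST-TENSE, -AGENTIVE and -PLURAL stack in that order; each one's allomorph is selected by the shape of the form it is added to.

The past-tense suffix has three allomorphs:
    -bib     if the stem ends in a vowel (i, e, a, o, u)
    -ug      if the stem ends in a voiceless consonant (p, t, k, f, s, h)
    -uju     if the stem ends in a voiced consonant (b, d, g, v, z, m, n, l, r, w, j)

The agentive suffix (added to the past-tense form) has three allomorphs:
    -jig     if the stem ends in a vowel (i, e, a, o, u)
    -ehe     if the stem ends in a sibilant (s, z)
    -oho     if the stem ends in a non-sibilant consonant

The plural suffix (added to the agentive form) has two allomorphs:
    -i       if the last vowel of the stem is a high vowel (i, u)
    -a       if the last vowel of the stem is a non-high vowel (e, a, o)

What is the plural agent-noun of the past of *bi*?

bibibohoa

*bi*: final sound = /i/, a vowel → -bib → *bibib*.
The past-tense form *bibib*: final sound = /b/, a non-sibilant consonant → -oho → *bibiboho*.
The agentive form *bibiboho* — last vowel /o/ (a non-high vowel) → -a → *bibibohoa*.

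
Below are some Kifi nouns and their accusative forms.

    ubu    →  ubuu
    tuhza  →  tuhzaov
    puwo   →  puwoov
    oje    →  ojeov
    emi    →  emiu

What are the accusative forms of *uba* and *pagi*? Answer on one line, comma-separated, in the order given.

Looking at the last vowel of each stem: -u when the last vowel of the stem is a high vowel (*ubu*, *emi*); -ov when the last vowel of the stem is a non-high vowel (*tuhza*, *puwo*, *oje*).
Since the last vowel of *uba* is /a/ (a non-high vowel), it takes -ov, giving *ubaov*.
The last vowel of *pagi* is /i/, which is a high vowel, so the suffix is -u, giving *pagiu*.

ubaov, pagiu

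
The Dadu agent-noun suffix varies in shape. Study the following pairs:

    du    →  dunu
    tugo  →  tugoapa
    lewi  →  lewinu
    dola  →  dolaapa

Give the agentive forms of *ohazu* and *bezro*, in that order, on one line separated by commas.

ohazunu, bezroapa

Looking at the last vowel of each stem: -nu when the last vowel of the stem is a high vowel (*du*, *lewi*); -apa when the last vowel of the stem is a non-high vowel (*tugo*, *dola*).
*ohazu*: last vowel = /u/, a high vowel → -nu → *ohazunu*.
Since the last vowel of *bezro* is /o/ (a non-high vowel), it takes -apa, giving *bezroapa*.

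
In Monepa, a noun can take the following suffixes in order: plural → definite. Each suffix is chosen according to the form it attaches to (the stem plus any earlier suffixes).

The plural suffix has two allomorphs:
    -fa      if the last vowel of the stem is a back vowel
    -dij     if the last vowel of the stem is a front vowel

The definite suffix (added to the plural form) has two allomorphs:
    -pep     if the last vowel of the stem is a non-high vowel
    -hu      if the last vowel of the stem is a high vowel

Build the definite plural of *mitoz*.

mitozfapep

*mitoz* — last vowel /o/ (a back vowel) → -fa → *mitozfa*.
The plural form *mitozfa*: last vowel = /a/, a non-high vowel → -pep → *mitozfapep*.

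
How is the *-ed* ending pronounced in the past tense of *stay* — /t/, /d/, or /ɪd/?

The stem *stay* ends in a voiced sound other than /d/.
The -ed suffix is realized as /ɪd/ after /t, d/; as /t/ after other voiceless consonants; and as /d/ after other voiced sounds.
So -ed on *stay* is pronounced /d/.

/d/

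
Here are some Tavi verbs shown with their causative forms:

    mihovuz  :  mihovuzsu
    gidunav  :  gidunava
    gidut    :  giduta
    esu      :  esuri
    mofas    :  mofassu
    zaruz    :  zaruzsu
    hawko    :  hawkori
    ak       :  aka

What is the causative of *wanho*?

wanhori

Looking at the final sound of each stem: -su when the stem ends in a sibilant (*mihovuz*, *mofas*, *zaruz*); -a when the stem ends in a non-sibilant consonant (*gidunav*, *gidut*, *ak*); -ri when the stem ends in a vowel (*esu*, *hawko*).
The final sound of *wanho* is /o/, which is a vowel, so the suffix is -ri, giving *wanhori*.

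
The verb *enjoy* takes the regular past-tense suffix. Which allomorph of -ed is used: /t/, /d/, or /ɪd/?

The stem *enjoy* ends in a voiced sound other than /d/.
The -ed suffix is realized as /ɪd/ after /t, d/; as /t/ after other voiceless consonants; and as /d/ after other voiced sounds.
So -ed on *enjoy* is pronounced /d/.

/d/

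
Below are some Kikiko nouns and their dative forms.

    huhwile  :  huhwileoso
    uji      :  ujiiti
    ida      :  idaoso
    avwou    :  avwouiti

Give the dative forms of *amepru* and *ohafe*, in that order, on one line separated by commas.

The alternation tracks the last vowel of the stem — -iti when the last vowel of the stem is a high vowel (*uji*, *avwou*); -oso when the last vowel of the stem is a non-high vowel (*huhwile*, *ida*).
Since the last vowel of *amepru* is /u/ (a high vowel), it takes -iti, giving *amepruiti*.
*ohafe* — last vowel /e/ (a non-high vowel) → -oso → *ohafeoso*.

amepruiti, ohafeoso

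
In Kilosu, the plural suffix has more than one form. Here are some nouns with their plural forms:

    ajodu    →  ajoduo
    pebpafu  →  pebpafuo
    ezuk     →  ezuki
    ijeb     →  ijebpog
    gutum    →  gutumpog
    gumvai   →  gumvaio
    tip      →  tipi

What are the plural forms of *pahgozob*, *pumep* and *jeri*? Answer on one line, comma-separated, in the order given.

pahgozobpog, pumepi, jerio

The alternation tracks the final sound of the stem — -i when the stem ends in a voiceless consonant (*ezuk*, *tip*); -pog when the stem ends in a voiced consonant (*ijeb*, *gutum*); -o when the stem ends in a vowel (*ajodu*, *pebpafu*, *gumvai*).
*pahgozob* — final sound /b/ (a voiced consonant) → -pog → *pahgozobpog*.
*pumep* — final sound /p/ (a voiceless consonant) → -i → *pumepi*.
The final sound of *jeri* is /i/, which is a vowel, so the suffix is -o, giving *jerio*.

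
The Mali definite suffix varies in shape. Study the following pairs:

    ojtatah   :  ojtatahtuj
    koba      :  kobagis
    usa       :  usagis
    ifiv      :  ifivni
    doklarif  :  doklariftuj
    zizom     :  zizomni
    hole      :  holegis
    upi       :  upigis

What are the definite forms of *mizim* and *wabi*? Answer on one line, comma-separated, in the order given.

mizimni, wabigis

The alternation tracks the final sound of the stem — -tuj when the stem ends in a voiceless consonant (*ojtatah*, *doklarif*); -ni when the stem ends in a voiced consonant (*ifiv*, *zizom*); -gis when the stem ends in a vowel (*koba*, *usa*, *hole*, *upi*).
The final sound of *mizim* is /m/, which is a voiced consonant, so the suffix is -ni, giving *mizimni*.
The final sound of *wabi* is /i/, which is a vowel, so the suffix is -gis, giving *wabigis*.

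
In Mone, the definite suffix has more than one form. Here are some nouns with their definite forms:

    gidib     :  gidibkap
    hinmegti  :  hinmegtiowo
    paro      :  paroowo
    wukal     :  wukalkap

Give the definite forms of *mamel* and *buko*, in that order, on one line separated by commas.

Looking at the final sound of each stem: -kap when the stem ends in a consonant (*gidib*, *wukal*); -owo when the stem ends in a vowel (*hinmegti*, *paro*).
Since the final sound of *mamel* is /l/ (a consonant), it takes -kap, giving *mamelkap*.
The final sound of *buko* is /o/, which is a vowel, so the suffix is -owo, giving *bukoowo*.

mamelkap, bukoowo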